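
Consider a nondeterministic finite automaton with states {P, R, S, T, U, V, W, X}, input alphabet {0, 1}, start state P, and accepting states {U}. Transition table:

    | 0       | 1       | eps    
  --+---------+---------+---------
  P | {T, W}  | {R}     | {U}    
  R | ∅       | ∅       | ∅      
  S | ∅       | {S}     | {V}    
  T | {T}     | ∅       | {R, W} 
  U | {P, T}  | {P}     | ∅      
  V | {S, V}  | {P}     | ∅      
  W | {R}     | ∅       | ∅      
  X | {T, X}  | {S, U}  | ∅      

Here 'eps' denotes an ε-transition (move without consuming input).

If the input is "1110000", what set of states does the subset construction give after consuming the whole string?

Start: ε-closure({P}) = {P, U}.
Read '1': P→{R}, U→{P}; union {P, R}; ε-closure = {P, R, U}.
Read '1': P→{R}, R→∅, U→{P}; union {P, R}; ε-closure = {P, R, U}.
Read '1': P→{R}, R→∅, U→{P}; union {P, R}; ε-closure = {P, R, U}.
Read '0': P→{T, W}, R→∅, U→{P, T}; union {P, T, W}; ε-closure = {P, R, T, U, W}.
Read '0': P→{T, W}, R→∅, T→{T}, U→{P, T}, W→{R}; union {P, R, T, W}; ε-closure = {P, R, T, U, W}.
Read '0': P→{T, W}, R→∅, T→{T}, U→{P, T}, W→{R}; union {P, R, T, W}; ε-closure = {P, R, T, U, W}.
Read '0': P→{T, W}, R→∅, T→{T}, U→{P, T}, W→{R}; union {P, R, T, W}; ε-closure = {P, R, T, U, W}.

{P, R, T, U, W}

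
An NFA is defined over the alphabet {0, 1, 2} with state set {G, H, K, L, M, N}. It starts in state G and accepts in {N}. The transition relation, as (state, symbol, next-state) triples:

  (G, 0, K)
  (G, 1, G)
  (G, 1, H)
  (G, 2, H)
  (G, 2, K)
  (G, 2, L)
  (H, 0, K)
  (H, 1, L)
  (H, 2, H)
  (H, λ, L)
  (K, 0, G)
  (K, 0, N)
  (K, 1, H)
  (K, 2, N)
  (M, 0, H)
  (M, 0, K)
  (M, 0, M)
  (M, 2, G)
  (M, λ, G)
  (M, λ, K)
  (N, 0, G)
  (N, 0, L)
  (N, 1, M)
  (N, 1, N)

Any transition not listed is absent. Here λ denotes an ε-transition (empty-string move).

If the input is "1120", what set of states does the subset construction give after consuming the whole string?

Start in {G}.
Read '1': {G} → {G, H, L}.
Read '1': {G, H, L} → {G, H, L}.
Read '2': {G, H, L} → {H, K, L}.
Read '0': {H, K, L} → {G, K, N}.

{G, K, N}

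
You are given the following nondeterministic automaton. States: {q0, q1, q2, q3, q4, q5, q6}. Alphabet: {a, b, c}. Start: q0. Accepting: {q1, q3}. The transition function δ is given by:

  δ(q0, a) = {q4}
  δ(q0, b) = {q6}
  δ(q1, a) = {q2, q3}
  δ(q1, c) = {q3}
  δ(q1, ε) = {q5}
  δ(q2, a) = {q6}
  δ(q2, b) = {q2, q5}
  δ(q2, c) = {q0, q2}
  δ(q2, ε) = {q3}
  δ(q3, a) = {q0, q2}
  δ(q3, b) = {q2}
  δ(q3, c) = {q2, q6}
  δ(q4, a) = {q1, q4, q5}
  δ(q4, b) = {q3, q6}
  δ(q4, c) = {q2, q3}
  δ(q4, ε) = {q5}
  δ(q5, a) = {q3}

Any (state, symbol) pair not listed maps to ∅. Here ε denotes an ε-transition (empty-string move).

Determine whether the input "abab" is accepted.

Yes

Start in {q0}.
Read 'a': q0→{q4}; union {q4}; ε-closure = {q4, q5}.
Read 'b': q4→{q3, q6}, q5→∅; now {q3, q6}.
Read 'a': q3→{q0, q2}, q6→∅; union {q0, q2}; ε-closure = {q0, q2, q3}.
Read 'b': q0→{q6}, q2→{q2, q5}, q3→{q2}; union {q2, q5, q6}; ε-closure = {q2, q3, q5, q6}.
The final set {q2, q3, q5, q6} contains the accepting state q3.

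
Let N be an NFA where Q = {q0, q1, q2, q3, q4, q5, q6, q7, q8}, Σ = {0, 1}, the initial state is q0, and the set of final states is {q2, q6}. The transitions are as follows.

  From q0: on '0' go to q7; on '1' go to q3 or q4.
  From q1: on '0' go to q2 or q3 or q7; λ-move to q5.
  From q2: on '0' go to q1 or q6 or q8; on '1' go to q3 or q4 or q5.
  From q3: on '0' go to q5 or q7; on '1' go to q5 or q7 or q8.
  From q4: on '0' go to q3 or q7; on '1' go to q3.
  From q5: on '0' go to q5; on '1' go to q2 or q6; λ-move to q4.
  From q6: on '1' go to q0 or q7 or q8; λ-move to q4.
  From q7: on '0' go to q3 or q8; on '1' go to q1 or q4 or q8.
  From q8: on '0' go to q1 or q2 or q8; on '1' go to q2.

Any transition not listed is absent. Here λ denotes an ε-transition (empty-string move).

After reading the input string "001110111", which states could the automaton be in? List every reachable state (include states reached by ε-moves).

{q0, q1, q2, q3, q4, q5, q6, q7, q8}

Start in {q0}.
Read '0': {q0} → {q7}.
Read '0': {q7} → {q3, q8}.
Read '1': {q3, q8} → {q2, q4, q5, q7, q8}.
Read '1': {q2, q4, q5, q7, q8} → {q1, q2, q3, q4, q5, q6, q8}.
Read '1': {q1, q2, q3, q4, q5, q6, q8} → {q0, q2, q3, q4, q5, q6, q7, q8}.
Read '0': {q0, q2, q3, q4, q5, q6, q7, q8} → {q1, q2, q3, q4, q5, q6, q7, q8}.
Read '1': {q1, q2, q3, q4, q5, q6, q7, q8} → {q0, q1, q2, q3, q4, q5, q6, q7, q8}.
Read '1': {q0, q1, q2, q3, q4, q5, q6, q7, q8} → {q0, q1, q2, q3, q4, q5, q6, q7, q8}.
Read '1': {q0, q1, q2, q3, q4, q5, q6, q7, q8} → {q0, q1, q2, q3, q4, q5, q6, q7, q8}.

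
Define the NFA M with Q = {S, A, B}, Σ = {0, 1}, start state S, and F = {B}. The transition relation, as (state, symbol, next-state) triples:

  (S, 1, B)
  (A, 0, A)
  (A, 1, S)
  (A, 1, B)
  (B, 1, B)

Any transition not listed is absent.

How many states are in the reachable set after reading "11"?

Start in {S}.
Read '1': {S} → {B}.
Read '1': {B} → {B}.
That set has 1 state.

1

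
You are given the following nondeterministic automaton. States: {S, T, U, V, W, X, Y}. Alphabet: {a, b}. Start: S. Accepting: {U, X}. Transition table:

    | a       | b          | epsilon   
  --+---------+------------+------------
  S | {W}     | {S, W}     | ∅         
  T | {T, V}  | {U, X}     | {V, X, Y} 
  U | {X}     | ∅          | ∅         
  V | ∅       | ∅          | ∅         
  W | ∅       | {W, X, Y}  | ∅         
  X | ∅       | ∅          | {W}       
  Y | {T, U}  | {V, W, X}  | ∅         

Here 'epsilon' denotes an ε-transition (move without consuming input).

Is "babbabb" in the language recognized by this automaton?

Start in {S}.
Read 'b': {S} → {S, W}.
Read 'a': {S, W} → {W}.
Read 'b': {W} → {W, X, Y}.
Read 'b': {W, X, Y} → {V, W, X, Y}.
Read 'a': {V, W, X, Y} → {T, U, V, W, X, Y}.
Read 'b': {T, U, V, W, X, Y} → {U, V, W, X, Y}.
Read 'b': {U, V, W, X, Y} → {V, W, X, Y}.
The final set {V, W, X, Y} contains the accepting state X.

Yes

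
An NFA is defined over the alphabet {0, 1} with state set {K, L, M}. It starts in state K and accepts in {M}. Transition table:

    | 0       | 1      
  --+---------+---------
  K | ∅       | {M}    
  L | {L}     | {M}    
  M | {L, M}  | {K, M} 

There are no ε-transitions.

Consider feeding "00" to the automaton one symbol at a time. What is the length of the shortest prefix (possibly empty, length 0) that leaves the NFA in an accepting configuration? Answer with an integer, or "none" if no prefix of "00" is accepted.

none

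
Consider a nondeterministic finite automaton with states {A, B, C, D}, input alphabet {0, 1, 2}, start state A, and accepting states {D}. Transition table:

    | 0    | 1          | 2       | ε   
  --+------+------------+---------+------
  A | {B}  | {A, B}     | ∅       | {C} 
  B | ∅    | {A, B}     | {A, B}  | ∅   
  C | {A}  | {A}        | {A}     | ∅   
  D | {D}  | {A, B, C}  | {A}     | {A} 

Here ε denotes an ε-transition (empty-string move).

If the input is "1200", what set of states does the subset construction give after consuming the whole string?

Start: ε-closure({A}) = {A, C}.
Read '1': {A, C} → {A, B, C}.
Read '2': {A, B, C} → {A, B, C}.
Read '0': {A, B, C} → {A, B, C}.
Read '0': {A, B, C} → {A, B, C}.

{A, B, C}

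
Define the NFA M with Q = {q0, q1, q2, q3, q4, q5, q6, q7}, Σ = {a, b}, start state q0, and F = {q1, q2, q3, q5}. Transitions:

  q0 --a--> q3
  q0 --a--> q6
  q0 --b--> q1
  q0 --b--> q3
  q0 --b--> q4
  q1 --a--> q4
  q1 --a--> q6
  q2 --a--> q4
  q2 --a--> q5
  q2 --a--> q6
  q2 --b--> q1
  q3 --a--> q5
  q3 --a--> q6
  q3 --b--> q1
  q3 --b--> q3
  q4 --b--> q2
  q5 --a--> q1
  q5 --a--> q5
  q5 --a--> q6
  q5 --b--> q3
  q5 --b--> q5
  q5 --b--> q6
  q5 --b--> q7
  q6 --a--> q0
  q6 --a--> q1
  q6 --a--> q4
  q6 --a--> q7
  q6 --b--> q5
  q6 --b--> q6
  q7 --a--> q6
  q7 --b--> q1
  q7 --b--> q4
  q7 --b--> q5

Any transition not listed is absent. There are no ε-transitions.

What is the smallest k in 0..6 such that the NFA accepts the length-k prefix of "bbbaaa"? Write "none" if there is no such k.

1

Start in {q0}.
Read 'b': {q0} → {q1, q3, q4}.
None of the earlier sets intersect F, but {q1, q3, q4} does.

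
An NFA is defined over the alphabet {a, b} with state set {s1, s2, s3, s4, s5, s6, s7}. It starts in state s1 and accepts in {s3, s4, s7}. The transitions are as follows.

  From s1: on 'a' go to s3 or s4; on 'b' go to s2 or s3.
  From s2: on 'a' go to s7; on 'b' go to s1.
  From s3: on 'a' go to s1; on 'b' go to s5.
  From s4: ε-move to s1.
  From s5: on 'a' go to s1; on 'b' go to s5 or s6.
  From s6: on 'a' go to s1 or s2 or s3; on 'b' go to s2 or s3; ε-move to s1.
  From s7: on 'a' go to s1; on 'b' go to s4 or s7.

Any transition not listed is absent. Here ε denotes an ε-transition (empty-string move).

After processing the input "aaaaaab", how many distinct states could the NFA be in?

Start in {s1}.
Read 'a': s1→{s3, s4}; union {s3, s4}; ε-closure = {s1, s3, s4}.
Read 'a': s1→{s3, s4}, s3→{s1}, s4→∅; now {s1, s3, s4}.
Read 'a': s1→{s3, s4}, s3→{s1}, s4→∅; now {s1, s3, s4}.
Read 'a': s1→{s3, s4}, s3→{s1}, s4→∅; now {s1, s3, s4}.
Read 'a': s1→{s3, s4}, s3→{s1}, s4→∅; now {s1, s3, s4}.
Read 'a': s1→{s3, s4}, s3→{s1}, s4→∅; now {s1, s3, s4}.
Read 'b': s1→{s2, s3}, s3→{s5}, s4→∅; now {s2, s3, s5}.
That set has 3 states.

3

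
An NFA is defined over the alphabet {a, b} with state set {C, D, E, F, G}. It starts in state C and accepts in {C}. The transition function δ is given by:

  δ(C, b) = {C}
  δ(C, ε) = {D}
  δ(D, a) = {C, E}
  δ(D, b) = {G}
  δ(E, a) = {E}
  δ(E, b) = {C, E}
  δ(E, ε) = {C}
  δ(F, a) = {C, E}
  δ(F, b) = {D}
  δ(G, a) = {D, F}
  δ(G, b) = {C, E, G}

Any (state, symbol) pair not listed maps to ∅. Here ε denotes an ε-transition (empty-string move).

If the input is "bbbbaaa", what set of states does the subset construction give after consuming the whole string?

{C, D, E}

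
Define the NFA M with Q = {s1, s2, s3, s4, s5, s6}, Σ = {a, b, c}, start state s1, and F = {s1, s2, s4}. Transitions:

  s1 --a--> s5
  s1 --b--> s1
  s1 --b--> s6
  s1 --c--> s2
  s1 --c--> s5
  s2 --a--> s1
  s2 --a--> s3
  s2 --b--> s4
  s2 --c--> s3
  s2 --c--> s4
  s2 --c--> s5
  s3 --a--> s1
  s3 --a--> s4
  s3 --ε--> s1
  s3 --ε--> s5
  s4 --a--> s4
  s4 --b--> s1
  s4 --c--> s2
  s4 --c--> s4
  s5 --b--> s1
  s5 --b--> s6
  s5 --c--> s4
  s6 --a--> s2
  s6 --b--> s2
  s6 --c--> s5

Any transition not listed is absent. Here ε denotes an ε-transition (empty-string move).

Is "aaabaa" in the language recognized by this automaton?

Start in {s1}.
Read 'a': {s1} → {s5}.
Read 'a': {s5} → ∅.
The set is empty and remains empty for the remaining 4 symbols.
The final set ∅ contains no accepting state.

No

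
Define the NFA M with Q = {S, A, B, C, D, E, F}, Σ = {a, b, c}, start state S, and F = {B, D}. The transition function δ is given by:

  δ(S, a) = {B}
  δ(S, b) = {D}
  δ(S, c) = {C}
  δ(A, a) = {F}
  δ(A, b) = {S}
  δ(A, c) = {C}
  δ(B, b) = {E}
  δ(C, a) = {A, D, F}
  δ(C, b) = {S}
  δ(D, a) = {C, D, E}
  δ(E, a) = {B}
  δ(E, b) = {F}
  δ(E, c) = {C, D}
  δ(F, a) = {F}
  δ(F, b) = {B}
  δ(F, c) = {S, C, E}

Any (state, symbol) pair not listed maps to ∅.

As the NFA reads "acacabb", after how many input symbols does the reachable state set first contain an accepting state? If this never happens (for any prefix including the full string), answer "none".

1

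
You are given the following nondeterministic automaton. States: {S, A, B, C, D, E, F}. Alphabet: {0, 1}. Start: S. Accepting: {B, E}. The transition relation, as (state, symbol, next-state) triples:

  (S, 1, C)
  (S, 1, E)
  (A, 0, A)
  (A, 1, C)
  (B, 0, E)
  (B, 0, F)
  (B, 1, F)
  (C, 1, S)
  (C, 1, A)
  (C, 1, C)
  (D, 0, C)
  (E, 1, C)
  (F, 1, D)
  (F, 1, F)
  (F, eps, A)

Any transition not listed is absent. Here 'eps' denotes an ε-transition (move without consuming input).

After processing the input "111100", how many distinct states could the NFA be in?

1

Start in {S}.
Read '1': {S} → {C, E}.
Read '1': {C, E} → {S, A, C}.
Read '1': {S, A, C} → {S, A, C, E}.
Read '1': {S, A, C, E} → {S, A, C, E}.
Read '0': {S, A, C, E} → {A}.
Read '0': {A} → {A}.
That set has 1 state.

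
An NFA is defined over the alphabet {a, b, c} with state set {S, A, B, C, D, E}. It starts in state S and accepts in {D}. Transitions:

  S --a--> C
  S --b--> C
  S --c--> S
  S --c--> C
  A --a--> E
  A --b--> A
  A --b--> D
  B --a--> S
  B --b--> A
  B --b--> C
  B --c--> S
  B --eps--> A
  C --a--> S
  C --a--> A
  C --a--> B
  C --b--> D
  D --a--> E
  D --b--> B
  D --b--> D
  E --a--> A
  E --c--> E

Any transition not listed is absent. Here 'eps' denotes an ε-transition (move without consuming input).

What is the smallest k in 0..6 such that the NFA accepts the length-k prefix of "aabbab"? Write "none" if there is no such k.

3

Start in {S}.
Read 'a': S→{C}; now {C}.
Read 'a': C→{S, A, B}; now {S, A, B}.
Read 'b': S→{C}, A→{A, D}, B→{A, C}; now {A, C, D}.
None of the earlier sets intersect F, but {A, C, D} does.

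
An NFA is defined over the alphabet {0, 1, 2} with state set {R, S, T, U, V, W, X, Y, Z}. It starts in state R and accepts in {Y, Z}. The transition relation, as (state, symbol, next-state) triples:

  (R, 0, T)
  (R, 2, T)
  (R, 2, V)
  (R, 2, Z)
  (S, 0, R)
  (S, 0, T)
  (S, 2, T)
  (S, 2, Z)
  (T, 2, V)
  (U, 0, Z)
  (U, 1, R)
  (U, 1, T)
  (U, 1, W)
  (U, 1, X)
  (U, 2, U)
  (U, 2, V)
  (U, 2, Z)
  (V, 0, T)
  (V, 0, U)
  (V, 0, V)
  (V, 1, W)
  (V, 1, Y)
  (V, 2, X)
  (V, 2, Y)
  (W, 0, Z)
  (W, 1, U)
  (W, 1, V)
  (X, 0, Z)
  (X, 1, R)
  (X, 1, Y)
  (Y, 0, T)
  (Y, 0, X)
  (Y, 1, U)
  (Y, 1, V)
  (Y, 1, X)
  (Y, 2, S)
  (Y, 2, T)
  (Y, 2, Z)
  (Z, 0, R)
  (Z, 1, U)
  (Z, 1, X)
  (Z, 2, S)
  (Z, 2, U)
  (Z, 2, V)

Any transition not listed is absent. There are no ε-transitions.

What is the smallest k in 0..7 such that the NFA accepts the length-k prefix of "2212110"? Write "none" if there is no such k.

Start in {R}.
Read '2': R→{T, V, Z}; now {T, V, Z}.
None of the earlier sets intersect F, but {T, V, Z} does.

1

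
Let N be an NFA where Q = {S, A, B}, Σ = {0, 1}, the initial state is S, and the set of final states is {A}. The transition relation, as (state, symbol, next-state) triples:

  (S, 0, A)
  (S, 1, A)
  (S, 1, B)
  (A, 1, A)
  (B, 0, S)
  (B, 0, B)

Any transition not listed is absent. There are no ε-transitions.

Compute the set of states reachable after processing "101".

{A, B}

Start in {S}.
Read '1': S→{A, B}; now {A, B}.
Read '0': A→∅, B→{S, B}; now {S, B}.
Read '1': S→{A, B}, B→∅; now {A, B}.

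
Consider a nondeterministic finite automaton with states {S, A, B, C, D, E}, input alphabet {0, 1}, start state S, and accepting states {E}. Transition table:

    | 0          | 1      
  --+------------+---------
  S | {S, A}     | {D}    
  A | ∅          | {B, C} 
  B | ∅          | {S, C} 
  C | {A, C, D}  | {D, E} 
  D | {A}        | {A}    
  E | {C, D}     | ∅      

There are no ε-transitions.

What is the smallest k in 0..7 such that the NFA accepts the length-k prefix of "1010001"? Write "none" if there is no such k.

Start in {S}.
Read '1': {S} → {D}.
Read '0': {D} → {A}.
Read '1': {A} → {B, C}.
Read '0': {B, C} → {A, C, D}.
Read '0': {A, C, D} → {A, C, D}.
Read '0': {A, C, D} → {A, C, D}.
Read '1': {A, C, D} → {A, B, C, D, E}.
None of the earlier sets intersect F, but {A, B, C, D, E} does.

7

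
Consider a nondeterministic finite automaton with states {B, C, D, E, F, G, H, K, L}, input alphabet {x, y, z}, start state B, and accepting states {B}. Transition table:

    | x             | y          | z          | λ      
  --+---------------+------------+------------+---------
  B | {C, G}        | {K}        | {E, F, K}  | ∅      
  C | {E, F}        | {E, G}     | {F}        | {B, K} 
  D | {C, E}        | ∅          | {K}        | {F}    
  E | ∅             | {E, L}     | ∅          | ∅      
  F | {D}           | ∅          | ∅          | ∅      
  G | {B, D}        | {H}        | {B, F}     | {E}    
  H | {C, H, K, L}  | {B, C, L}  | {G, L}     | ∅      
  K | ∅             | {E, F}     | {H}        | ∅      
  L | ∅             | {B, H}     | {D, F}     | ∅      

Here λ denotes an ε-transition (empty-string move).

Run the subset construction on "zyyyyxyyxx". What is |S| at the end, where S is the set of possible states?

9

Start in {B}.
Read 'z': {B} → {E, F, K}.
Read 'y': {E, F, K} → {E, F, L}.
Read 'y': {E, F, L} → {B, E, H, L}.
Read 'y': {B, E, H, L} → {B, C, E, H, K, L}.
Read 'y': {B, C, E, H, K, L} → {B, C, E, F, G, H, K, L}.
Read 'x': {B, C, E, F, G, H, K, L} → {B, C, D, E, F, G, H, K, L}.
Read 'y': {B, C, D, E, F, G, H, K, L} → {B, C, E, F, G, H, K, L}.
Read 'y': {B, C, E, F, G, H, K, L} → {B, C, E, F, G, H, K, L}.
Read 'x': {B, C, E, F, G, H, K, L} → {B, C, D, E, F, G, H, K, L}.
Read 'x': {B, C, D, E, F, G, H, K, L} → {B, C, D, E, F, G, H, K, L}.
That set has 9 states.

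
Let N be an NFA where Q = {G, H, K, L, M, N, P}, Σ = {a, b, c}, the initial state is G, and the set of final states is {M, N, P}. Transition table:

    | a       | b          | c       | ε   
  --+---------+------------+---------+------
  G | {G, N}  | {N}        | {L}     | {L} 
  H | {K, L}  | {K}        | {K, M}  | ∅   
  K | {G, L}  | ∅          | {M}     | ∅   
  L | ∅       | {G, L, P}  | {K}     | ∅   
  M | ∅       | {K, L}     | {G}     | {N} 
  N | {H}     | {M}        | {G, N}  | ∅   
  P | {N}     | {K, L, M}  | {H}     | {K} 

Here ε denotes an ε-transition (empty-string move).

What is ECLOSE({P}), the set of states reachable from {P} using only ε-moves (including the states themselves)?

Begin with {P}.
ε-move P → K; add K.

{K, P}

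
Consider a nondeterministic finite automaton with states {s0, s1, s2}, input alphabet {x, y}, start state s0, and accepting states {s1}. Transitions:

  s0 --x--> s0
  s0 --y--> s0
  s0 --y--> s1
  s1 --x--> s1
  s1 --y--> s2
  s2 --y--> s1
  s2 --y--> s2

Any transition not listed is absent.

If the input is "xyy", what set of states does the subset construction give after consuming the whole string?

{s0, s1, s2}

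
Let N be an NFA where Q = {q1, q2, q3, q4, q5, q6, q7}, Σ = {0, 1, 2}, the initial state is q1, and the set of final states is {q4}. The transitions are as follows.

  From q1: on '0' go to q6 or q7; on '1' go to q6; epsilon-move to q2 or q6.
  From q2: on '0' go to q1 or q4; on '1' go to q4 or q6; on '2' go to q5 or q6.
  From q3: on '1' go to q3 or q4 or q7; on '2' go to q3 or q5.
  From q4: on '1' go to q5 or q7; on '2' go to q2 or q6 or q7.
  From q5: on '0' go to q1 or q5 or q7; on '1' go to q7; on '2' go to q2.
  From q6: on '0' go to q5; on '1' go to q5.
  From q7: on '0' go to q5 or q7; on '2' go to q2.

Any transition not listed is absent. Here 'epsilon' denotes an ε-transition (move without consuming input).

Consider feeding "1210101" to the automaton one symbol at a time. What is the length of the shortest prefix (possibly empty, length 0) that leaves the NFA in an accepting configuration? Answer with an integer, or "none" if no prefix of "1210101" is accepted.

Start: ε-closure({q1}) = {q1, q2, q6}.
Read '1': q1→{q6}, q2→{q4, q6}, q6→{q5}; now {q4, q5, q6}.
None of the earlier sets intersect F, but {q4, q5, q6} does.

1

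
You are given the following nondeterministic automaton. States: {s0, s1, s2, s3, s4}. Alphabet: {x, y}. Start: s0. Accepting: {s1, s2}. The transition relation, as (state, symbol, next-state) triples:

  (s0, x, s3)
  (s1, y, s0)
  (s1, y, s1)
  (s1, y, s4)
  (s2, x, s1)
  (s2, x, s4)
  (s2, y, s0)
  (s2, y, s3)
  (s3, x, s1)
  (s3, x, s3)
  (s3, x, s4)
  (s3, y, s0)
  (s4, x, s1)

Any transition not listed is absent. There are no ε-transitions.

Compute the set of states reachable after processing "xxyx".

Start in {s0}.
Read 'x': {s0} → {s3}.
Read 'x': {s3} → {s1, s3, s4}.
Read 'y': {s1, s3, s4} → {s0, s1, s4}.
Read 'x': {s0, s1, s4} → {s1, s3}.

{s1, s3}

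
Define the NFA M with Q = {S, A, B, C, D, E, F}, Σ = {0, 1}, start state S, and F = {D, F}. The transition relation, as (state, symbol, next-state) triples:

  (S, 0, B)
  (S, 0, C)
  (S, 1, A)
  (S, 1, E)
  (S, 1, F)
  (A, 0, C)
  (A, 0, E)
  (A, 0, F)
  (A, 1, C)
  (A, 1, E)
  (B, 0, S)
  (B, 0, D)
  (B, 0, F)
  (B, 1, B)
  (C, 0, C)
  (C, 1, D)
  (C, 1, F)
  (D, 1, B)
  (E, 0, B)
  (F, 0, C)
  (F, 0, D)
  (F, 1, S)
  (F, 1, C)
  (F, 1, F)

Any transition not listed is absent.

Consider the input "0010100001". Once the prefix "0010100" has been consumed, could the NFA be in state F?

Start in {S}.
Read '0': {S} → {B, C}.
Read '0': {B, C} → {S, C, D, F}.
Read '1': {S, C, D, F} → {S, A, B, C, D, E, F}.
Read '0': {S, A, B, C, D, E, F} → {S, B, C, D, E, F}.
Read '1': {S, B, C, D, E, F} → {S, A, B, C, D, E, F}.
Read '0': {S, A, B, C, D, E, F} → {S, B, C, D, E, F}.
Read '0': {S, B, C, D, E, F} → {S, B, C, D, F}.
State F is in {S, B, C, D, F}.

Yes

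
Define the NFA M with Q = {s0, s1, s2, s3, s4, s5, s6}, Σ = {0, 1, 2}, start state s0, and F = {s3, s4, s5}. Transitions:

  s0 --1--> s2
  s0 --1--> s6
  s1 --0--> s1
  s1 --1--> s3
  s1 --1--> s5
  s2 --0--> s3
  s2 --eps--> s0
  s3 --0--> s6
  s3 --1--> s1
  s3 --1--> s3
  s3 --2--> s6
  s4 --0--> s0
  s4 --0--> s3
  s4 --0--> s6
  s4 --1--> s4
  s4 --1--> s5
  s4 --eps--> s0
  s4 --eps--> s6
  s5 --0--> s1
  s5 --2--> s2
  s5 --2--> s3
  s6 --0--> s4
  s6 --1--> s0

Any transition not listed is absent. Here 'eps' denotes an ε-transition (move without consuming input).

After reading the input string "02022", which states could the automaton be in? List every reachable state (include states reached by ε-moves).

∅

Start in {s0}.
Read '0': s0→∅; now ∅.
The set is empty and remains empty for the remaining 4 symbols.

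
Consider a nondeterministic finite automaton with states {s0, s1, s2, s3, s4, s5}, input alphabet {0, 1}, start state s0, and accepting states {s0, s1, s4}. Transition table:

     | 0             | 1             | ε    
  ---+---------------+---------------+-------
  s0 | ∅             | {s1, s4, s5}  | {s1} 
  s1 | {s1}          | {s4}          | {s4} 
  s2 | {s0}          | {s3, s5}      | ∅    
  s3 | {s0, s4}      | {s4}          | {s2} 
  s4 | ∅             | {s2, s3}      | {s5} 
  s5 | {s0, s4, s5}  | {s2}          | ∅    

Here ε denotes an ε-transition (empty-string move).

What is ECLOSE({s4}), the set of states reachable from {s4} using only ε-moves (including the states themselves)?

{s4, s5}

Begin with {s4}.
ε-move s4 → s5; add s5.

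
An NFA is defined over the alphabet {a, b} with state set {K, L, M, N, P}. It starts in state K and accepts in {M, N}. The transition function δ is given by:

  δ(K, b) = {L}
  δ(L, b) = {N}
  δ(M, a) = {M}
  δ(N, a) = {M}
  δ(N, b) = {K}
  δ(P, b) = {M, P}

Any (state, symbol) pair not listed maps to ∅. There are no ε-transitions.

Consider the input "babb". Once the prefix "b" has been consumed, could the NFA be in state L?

Start in {K}.
Read 'b': K→{L}; now {L}.
State L is in {L}.

Yes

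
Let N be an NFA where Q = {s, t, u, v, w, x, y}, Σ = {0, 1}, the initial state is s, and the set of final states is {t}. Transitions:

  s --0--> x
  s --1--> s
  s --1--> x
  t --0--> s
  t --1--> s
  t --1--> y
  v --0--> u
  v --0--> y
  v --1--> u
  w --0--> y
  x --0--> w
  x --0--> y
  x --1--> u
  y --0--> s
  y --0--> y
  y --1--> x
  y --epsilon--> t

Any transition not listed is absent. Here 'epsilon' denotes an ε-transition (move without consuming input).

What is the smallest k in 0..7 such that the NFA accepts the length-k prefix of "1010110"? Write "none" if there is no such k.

2

Start in {s}.
Read '1': {s} → {s, x}.
Read '0': {s, x} → {t, w, x, y}.
None of the earlier sets intersect F, but {t, w, x, y} does.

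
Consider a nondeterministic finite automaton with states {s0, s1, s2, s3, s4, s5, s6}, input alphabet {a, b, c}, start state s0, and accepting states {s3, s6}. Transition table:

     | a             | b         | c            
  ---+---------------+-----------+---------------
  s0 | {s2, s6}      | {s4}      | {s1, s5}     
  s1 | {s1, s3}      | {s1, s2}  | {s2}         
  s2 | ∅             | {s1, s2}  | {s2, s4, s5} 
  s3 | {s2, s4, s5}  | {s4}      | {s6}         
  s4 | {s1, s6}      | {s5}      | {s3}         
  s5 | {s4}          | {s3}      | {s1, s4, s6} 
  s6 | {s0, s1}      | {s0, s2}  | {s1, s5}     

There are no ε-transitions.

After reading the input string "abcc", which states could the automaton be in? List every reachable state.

{s1, s2, s3, s4, s5, s6}

Start in {s0}.
Read 'a': {s0} → {s2, s6}.
Read 'b': {s2, s6} → {s0, s1, s2}.
Read 'c': {s0, s1, s2} → {s1, s2, s4, s5}.
Read 'c': {s1, s2, s4, s5} → {s1, s2, s3, s4, s5, s6}.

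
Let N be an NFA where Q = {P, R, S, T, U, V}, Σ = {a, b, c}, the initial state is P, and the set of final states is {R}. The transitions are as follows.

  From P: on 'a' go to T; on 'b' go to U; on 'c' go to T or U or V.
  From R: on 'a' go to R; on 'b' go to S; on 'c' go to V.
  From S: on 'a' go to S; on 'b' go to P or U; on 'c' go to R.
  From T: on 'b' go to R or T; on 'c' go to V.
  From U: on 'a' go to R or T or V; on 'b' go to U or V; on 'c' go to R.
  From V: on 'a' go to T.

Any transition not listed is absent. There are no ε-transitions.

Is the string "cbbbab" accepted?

Yes

Start in {P}.
Read 'c': {P} → {T, U, V}.
Read 'b': {T, U, V} → {R, T, U, V}.
Read 'b': {R, T, U, V} → {R, S, T, U, V}.
Read 'b': {R, S, T, U, V} → {P, R, S, T, U, V}.
Read 'a': {P, R, S, T, U, V} → {R, S, T, V}.
Read 'b': {R, S, T, V} → {P, R, S, T, U}.
The final set {P, R, S, T, U} contains the accepting state R.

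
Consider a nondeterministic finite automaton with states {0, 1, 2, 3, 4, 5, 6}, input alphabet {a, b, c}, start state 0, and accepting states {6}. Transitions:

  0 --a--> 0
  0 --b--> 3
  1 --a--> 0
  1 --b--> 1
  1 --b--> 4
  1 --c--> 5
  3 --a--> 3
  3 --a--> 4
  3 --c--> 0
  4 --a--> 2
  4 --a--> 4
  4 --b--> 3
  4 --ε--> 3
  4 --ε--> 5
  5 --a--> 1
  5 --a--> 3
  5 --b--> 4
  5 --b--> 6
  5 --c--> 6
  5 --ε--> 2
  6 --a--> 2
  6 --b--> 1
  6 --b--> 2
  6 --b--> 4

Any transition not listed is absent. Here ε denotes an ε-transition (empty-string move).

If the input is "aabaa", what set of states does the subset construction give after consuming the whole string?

{1, 2, 3, 4, 5}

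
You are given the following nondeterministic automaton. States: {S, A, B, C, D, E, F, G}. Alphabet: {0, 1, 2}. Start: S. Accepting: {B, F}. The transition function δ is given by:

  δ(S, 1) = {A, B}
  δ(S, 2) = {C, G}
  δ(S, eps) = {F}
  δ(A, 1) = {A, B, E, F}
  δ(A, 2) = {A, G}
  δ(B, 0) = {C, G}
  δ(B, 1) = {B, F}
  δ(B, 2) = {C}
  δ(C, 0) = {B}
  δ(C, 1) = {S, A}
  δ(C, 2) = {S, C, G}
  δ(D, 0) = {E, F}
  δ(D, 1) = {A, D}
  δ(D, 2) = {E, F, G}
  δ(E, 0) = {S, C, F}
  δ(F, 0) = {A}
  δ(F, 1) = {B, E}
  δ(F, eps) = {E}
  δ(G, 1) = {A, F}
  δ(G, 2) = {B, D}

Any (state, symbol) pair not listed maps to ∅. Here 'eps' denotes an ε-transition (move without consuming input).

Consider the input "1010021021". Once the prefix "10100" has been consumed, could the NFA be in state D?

Start: ε-closure({S}) = {S, E, F}.
Read '1': {S, E, F} → {A, B, E}.
Read '0': {A, B, E} → {S, C, E, F, G}.
Read '1': {S, C, E, F, G} → {S, A, B, E, F}.
Read '0': {S, A, B, E, F} → {S, A, C, E, F, G}.
Read '0': {S, A, C, E, F, G} → {S, A, B, C, E, F}.
State D is not in {S, A, B, C, E, F}.

No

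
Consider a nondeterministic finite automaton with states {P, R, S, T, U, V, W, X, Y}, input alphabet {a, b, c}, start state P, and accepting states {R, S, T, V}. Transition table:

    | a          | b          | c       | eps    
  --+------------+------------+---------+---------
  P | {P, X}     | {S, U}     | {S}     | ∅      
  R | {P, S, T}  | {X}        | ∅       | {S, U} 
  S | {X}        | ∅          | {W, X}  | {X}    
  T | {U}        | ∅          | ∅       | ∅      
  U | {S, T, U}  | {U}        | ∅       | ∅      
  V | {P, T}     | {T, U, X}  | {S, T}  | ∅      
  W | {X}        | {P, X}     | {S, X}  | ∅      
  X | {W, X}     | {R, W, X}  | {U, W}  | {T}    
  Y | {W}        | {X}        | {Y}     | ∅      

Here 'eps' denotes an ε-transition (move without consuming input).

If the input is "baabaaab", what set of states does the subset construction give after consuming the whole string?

Start in {P}.
Read 'b': P→{S, U}; union {S, U}; ε-closure = {S, T, U, X}.
Read 'a': S→{X}, T→{U}, U→{S, T, U}, X→{W, X}; now {S, T, U, W, X}.
Read 'a': S→{X}, T→{U}, U→{S, T, U}, W→{X}, X→{W, X}; now {S, T, U, W, X}.
Read 'b': S→∅, T→∅, U→{U}, W→{P, X}, X→{R, W, X}; union {P, R, U, W, X}; ε-closure = {P, R, S, T, U, W, X}.
Read 'a': P→{P, X}, R→{P, S, T}, S→{X}, T→{U}, U→{S, T, U}, W→{X}, X→{W, X}; now {P, S, T, U, W, X}.
Read 'a': P→{P, X}, S→{X}, T→{U}, U→{S, T, U}, W→{X}, X→{W, X}; now {P, S, T, U, W, X}.
Read 'a': P→{P, X}, S→{X}, T→{U}, U→{S, T, U}, W→{X}, X→{W, X}; now {P, S, T, U, W, X}.
Read 'b': P→{S, U}, S→∅, T→∅, U→{U}, W→{P, X}, X→{R, W, X}; union {P, R, S, U, W, X}; ε-closure = {P, R, S, T, U, W, X}.

{P, R, S, T, U, W, X}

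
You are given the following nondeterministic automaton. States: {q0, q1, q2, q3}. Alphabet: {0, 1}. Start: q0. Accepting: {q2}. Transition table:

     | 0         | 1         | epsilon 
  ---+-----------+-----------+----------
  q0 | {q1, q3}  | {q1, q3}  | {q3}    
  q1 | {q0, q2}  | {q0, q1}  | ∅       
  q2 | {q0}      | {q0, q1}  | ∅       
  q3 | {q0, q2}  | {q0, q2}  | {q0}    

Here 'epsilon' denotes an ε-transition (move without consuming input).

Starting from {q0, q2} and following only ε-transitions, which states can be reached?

Begin with {q0, q2}.
ε-move q0 → q3; add q3.

{q0, q2, q3}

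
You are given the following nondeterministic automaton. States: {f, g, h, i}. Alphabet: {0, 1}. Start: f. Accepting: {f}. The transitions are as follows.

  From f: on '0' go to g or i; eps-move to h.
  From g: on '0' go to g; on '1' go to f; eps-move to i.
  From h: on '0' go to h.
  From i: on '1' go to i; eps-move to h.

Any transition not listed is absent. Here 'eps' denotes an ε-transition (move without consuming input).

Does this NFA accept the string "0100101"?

Yes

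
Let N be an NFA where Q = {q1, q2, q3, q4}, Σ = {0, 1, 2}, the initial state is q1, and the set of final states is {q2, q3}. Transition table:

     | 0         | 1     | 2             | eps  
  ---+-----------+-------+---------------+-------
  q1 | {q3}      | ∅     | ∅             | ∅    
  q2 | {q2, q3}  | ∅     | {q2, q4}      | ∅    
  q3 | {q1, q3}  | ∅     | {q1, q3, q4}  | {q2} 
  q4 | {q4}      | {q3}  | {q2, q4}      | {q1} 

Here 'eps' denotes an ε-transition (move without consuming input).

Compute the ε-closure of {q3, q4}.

{q1, q2, q3, q4}

Begin with {q3, q4}.
ε-move q4 → q1; add q1.
ε-move q3 → q2; add q2.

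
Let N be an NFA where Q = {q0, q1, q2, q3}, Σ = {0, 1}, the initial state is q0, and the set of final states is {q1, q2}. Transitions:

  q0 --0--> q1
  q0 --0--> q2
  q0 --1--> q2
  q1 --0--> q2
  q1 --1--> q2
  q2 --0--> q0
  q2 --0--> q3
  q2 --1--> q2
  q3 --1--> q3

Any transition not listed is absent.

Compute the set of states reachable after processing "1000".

{q0, q2, q3}

Start in {q0}.
Read '1': {q0} → {q2}.
Read '0': {q2} → {q0, q3}.
Read '0': {q0, q3} → {q1, q2}.
Read '0': {q1, q2} → {q0, q2, q3}.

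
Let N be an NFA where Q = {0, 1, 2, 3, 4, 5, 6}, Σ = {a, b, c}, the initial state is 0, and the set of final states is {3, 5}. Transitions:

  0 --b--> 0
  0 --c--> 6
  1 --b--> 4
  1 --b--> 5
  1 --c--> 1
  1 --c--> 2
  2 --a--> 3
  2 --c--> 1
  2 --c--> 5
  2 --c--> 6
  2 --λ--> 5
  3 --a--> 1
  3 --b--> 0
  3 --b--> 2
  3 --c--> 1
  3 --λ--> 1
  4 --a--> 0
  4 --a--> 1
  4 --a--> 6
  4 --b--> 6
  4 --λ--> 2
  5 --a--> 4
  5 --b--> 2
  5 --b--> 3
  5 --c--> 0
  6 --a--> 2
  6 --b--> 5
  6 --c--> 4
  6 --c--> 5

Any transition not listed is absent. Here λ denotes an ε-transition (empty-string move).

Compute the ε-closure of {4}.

{2, 4, 5}

Begin with {4}.
ε-move 4 → 2; add 2.
ε-move 2 → 5; add 5.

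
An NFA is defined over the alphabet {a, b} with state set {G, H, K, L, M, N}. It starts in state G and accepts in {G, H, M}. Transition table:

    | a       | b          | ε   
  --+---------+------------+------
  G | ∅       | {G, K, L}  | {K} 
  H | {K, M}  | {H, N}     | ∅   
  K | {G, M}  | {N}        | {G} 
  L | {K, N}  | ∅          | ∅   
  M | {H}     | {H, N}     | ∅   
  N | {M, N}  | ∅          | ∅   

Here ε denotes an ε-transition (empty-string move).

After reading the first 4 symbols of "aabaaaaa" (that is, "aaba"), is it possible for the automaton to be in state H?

No

Start: ε-closure({G}) = {G, K}.
Read 'a': {G, K} → {G, K, M}.
Read 'a': {G, K, M} → {G, H, K, M}.
Read 'b': {G, H, K, M} → {G, H, K, L, N}.
Read 'a': {G, H, K, L, N} → {G, K, M, N}.
State H is not in {G, K, M, N}.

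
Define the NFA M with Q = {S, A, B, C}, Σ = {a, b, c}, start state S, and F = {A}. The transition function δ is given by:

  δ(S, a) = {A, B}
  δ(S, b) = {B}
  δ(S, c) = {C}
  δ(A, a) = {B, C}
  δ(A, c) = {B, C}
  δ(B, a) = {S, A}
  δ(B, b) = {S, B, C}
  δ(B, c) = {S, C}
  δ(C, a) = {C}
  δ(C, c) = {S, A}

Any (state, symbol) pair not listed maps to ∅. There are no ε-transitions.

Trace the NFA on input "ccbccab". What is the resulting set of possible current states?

{S, B, C}

Start in {S}.
Read 'c': {S} → {C}.
Read 'c': {C} → {S, A}.
Read 'b': {S, A} → {B}.
Read 'c': {B} → {S, C}.
Read 'c': {S, C} → {S, A, C}.
Read 'a': {S, A, C} → {A, B, C}.
Read 'b': {A, B, C} → {S, B, C}.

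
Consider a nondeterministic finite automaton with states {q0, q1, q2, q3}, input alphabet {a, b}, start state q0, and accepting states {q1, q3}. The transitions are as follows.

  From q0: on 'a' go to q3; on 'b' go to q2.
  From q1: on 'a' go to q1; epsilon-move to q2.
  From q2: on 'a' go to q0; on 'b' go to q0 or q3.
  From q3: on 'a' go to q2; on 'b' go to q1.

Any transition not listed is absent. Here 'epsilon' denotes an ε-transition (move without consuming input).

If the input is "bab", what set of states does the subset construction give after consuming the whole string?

{q2}

Start in {q0}.
Read 'b': q0→{q2}; now {q2}.
Read 'a': q2→{q0}; now {q0}.
Read 'b': q0→{q2}; now {q2}.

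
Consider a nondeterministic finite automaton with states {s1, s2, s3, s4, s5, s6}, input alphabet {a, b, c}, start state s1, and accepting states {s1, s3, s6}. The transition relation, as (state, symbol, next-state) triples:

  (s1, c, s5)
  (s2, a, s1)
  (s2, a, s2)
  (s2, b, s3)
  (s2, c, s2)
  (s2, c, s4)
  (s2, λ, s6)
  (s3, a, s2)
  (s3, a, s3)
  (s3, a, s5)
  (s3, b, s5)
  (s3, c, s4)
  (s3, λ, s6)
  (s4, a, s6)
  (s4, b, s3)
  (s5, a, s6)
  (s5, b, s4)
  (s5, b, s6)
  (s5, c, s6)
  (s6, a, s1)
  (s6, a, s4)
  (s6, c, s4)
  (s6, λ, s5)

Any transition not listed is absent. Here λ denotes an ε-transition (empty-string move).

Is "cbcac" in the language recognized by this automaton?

Yes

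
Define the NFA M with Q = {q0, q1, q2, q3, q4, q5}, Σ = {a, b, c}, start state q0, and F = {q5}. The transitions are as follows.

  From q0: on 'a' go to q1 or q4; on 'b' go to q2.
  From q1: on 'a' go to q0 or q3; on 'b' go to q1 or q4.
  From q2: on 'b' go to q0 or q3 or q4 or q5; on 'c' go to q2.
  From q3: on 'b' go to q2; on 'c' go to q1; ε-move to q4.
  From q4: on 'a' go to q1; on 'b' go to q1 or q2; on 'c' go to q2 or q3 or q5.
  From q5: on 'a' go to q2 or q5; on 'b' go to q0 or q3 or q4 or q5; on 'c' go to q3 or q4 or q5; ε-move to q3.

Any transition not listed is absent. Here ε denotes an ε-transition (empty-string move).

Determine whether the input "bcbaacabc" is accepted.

Yes

Start in {q0}.
Read 'b': q0→{q2}; now {q2}.
Read 'c': q2→{q2}; now {q2}.
Read 'b': q2→{q0, q3, q4, q5}; now {q0, q3, q4, q5}.
Read 'a': q0→{q1, q4}, q3→∅, q4→{q1}, q5→{q2, q5}; union {q1, q2, q4, q5}; ε-closure = {q1, q2, q3, q4, q5}.
Read 'a': q1→{q0, q3}, q2→∅, q3→∅, q4→{q1}, q5→{q2, q5}; union {q0, q1, q2, q3, q5}; ε-closure = {q0, q1, q2, q3, q4, q5}.
Read 'c': q0→∅, q1→∅, q2→{q2}, q3→{q1}, q4→{q2, q3, q5}, q5→{q3, q4, q5}; now {q1, q2, q3, q4, q5}.
Read 'a': q1→{q0, q3}, q2→∅, q3→∅, q4→{q1}, q5→{q2, q5}; union {q0, q1, q2, q3, q5}; ε-closure = {q0, q1, q2, q3, q4, q5}.
Read 'b': q0→{q2}, q1→{q1, q4}, q2→{q0, q3, q4, q5}, q3→{q2}, q4→{q1, q2}, q5→{q0, q3, q4, q5}; now {q0, q1, q2, q3, q4, q5}.
Read 'c': q0→∅, q1→∅, q2→{q2}, q3→{q1}, q4→{q2, q3, q5}, q5→{q3, q4, q5}; now {q1, q2, q3, q4, q5}.
The final set {q1, q2, q3, q4, q5} contains the accepting state q5.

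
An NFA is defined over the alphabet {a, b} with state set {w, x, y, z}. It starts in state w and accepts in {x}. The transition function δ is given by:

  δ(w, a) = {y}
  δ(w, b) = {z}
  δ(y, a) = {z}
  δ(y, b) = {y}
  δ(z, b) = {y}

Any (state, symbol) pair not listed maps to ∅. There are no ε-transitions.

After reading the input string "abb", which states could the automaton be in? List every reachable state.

{y}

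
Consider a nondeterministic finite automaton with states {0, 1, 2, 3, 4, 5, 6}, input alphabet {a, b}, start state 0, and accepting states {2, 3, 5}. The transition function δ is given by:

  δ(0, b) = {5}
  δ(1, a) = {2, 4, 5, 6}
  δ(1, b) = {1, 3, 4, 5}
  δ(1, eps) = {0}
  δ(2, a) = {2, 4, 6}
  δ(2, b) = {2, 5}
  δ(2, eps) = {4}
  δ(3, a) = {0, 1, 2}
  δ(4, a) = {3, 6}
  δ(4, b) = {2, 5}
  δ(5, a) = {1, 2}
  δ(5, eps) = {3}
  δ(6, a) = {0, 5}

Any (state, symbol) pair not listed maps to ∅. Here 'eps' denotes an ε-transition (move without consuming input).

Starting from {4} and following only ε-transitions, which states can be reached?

{4}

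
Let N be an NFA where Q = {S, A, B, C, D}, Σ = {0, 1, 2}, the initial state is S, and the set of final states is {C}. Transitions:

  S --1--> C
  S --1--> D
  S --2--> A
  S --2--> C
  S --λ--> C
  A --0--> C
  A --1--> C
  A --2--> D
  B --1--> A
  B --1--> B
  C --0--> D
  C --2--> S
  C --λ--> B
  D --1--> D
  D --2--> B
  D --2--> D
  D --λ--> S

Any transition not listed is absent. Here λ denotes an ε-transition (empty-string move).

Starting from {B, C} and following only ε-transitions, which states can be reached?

{B, C}

Begin with {B, C}.
No ε-moves leave this set, so the closure equals the set itself.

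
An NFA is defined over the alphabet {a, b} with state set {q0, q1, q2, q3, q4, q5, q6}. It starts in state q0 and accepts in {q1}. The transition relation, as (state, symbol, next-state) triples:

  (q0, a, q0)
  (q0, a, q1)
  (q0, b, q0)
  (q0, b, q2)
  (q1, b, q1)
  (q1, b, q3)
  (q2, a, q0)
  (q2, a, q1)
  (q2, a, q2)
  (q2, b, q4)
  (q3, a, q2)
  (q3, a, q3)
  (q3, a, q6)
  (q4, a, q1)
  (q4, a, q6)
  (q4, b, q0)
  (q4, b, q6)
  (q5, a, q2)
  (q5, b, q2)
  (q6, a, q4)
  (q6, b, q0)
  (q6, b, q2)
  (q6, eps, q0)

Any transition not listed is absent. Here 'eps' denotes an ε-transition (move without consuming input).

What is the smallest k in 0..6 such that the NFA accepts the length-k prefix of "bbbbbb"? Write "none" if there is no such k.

none

Start in {q0}.
Read 'b': q0→{q0, q2}; now {q0, q2}.
Read 'b': q0→{q0, q2}, q2→{q4}; now {q0, q2, q4}.
Read 'b': q0→{q0, q2}, q2→{q4}, q4→{q0, q6}; now {q0, q2, q4, q6}.
Read 'b': q0→{q0, q2}, q2→{q4}, q4→{q0, q6}, q6→{q0, q2}; now {q0, q2, q4, q6}.
Read 'b': q0→{q0, q2}, q2→{q4}, q4→{q0, q6}, q6→{q0, q2}; now {q0, q2, q4, q6}.
Read 'b': q0→{q0, q2}, q2→{q4}, q4→{q0, q6}, q6→{q0, q2}; now {q0, q2, q4, q6}.
No reachable set along the way intersects F.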